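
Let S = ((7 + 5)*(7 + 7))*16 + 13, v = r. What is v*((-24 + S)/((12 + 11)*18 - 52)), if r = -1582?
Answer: -2117507/181 ≈ -11699.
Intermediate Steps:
v = -1582
S = 2701 (S = (12*14)*16 + 13 = 168*16 + 13 = 2688 + 13 = 2701)
v*((-24 + S)/((12 + 11)*18 - 52)) = -1582*(-24 + 2701)/((12 + 11)*18 - 52) = -4235014/(23*18 - 52) = -4235014/(414 - 52) = -4235014/362 = -1582*2677/362 = -2117507/181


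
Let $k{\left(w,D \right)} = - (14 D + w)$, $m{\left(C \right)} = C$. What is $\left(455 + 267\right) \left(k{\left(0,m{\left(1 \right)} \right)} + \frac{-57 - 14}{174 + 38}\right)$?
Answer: $- \frac{1097079}{106} \approx -10350.0$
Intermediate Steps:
$k{\left(w,D \right)} = - w - 14 D$ ($k{\left(w,D \right)} = - (w + 14 D) = - w - 14 D$)
$\left(455 + 267\right) \left(k{\left(0,m{\left(1 \right)} \right)} + \frac{-57 - 14}{174 + 38}\right) = \left(455 + 267\right) \left(\left(\left(-1\right) 0 - 14\right) + \frac{-57 - 14}{174 + 38}\right) = 722 \left(\left(0 - 14\right) - \frac{71}{212}\right) = 722 \left(-14 - \frac{71}{212}\right) = 722 \left(- \frac{3039}{212}\right) = - \frac{1097079}{106}$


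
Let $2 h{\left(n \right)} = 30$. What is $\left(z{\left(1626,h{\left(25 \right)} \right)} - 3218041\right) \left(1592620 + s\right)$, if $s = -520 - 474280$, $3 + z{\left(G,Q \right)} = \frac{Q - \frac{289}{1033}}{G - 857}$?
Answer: $- \frac{2857528116718867240}{794377} \approx -3.5972 \cdot 10^{12}$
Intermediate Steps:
$h{\left(n \right)} = 15$ ($h{\left(n \right)} = \frac{1}{2} \cdot 30 = 15$)
$z{\left(G,Q \right)} = -3 + \frac{- \frac{289}{1033} + Q}{-857 + G}$ ($z{\left(G,Q \right)} = -3 + \frac{Q - \frac{289}{1033}}{G - 857} = -3 + \frac{Q - \frac{289}{1033}}{-857 + G} = -3 + \frac{- \frac{289}{1033} + Q}{-857 + G}$)
$s = -474800$ ($s = -520 - 474280 = -474800$)
$\left(z{\left(1626,h{\left(25 \right)} \right)} - 3218041\right) \left(1592620 + s\right) = \left(\frac{\frac{2655554}{1033} + 15 - 4878}{-857 + 1626} - 3218041\right) \left(1592620 - 474800\right) = \left(\frac{\frac{2655554}{1033} + 15 - 4878}{769} - 3218041\right) 1117820 = \left(\frac{1}{769} \left(- \frac{2367925}{1033}\right) - 3218041\right) 1117820 = \left(- \frac{2367925}{794377} - 3218041\right) 1117820 = \left(- \frac{2556340123382}{794377}\right) 1117820 = - \frac{2857528116718867240}{794377}$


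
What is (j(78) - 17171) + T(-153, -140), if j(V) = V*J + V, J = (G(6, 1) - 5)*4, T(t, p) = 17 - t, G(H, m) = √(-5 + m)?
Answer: -18483 + 624*I ≈ -18483.0 + 624.0*I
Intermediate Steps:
J = -20 + 8*I (J = (√(-5 + 1) - 5)*4 = (√(-4) - 5)*4 = (2*I - 5)*4 = (-5 + 2*I)*4 = -20 + 8*I ≈ -20.0 + 8.0*I)
j(V) = V + V*(-20 + 8*I) (j(V) = V*(-20 + 8*I) + V = V + V*(-20 + 8*I))
(j(78) - 17171) + T(-153, -140) = (78*(-19 + 8*I) - 17171) + (17 - 1*(-153)) = ((-1482 + 624*I) - 17171) + (17 + 153) = (-18653 + 624*I) + 170 = -18483 + 624*I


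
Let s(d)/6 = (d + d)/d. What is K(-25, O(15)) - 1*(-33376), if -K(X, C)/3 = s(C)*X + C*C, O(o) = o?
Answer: 33601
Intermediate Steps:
s(d) = 12 (s(d) = 6*((d + d)/d) = 6*((2*d)/d) = 6*2 = 12)
K(X, C) = -36*X - 3*C² (K(X, C) = -3*(12*X + C*C) = -3*(12*X + C²) = -3*(C² + 12*X) = -36*X - 3*C²)
K(-25, O(15)) - 1*(-33376) = (-36*(-25) - 3*15²) - 1*(-33376) = (900 - 3*225) + 33376 = (900 - 675) + 33376 = 225 + 33376 = 33601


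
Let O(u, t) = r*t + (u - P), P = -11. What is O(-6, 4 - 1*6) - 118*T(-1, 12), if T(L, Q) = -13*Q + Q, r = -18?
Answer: 17033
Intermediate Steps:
O(u, t) = 11 + u - 18*t (O(u, t) = -18*t + (u - 1*(-11)) = -18*t + (u + 11) = -18*t + (11 + u) = 11 + u - 18*t)
T(L, Q) = -12*Q
O(-6, 4 - 1*6) - 118*T(-1, 12) = (11 - 6 - 18*(4 - 1*6)) - (-1416)*12 = (11 - 6 - 18*(4 - 6)) - 118*(-144) = (11 - 6 - 18*(-2)) + 16992 = (11 - 6 + 36) + 16992 = 41 + 16992 = 17033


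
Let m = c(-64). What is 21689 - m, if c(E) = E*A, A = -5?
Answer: 21369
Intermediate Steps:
c(E) = -5*E (c(E) = E*(-5) = -5*E)
m = 320 (m = -5*(-64) = 320)
21689 - m = 21689 - 1*320 = 21689 - 320 = 21369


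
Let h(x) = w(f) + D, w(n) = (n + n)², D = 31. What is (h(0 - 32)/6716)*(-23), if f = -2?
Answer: -47/292 ≈ -0.16096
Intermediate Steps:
w(n) = 4*n² (w(n) = (2*n)² = 4*n²)
h(x) = 47 (h(x) = 4*(-2)² + 31 = 4*4 + 31 = 16 + 31 = 47)
(h(0 - 32)/6716)*(-23) = (47/6716)*(-23) = -47/292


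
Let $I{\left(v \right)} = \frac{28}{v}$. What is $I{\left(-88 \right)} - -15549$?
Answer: $\frac{342071}{22} \approx 15549.0$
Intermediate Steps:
$I{\left(-88 \right)} - -15549 = \frac{28}{-88} - -15549 = 28 \left(- \frac{1}{88}\right) + 15549 = - \frac{7}{22} + 15549 = \frac{342071}{22}$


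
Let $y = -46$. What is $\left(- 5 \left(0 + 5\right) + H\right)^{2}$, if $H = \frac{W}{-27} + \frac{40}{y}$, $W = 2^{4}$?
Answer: $\frac{270043489}{385641} \approx 700.25$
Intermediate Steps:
$W = 16$
$H = - \frac{908}{621}$ ($H = \frac{16}{-27} + \frac{40}{-46} = 16 \left(- \frac{1}{27}\right) + 40 \left(- \frac{1}{46}\right) = - \frac{16}{27} - \frac{20}{23} = - \frac{908}{621} \approx -1.4622$)
$\left(- 5 \left(0 + 5\right) + H\right)^{2} = \left(- 5 \left(0 + 5\right) - \frac{908}{621}\right)^{2} = \left(\left(-5\right) 5 - \frac{908}{621}\right)^{2} = \left(-25 - \frac{908}{621}\right)^{2} = \left(- \frac{16433}{621}\right)^{2} = \frac{270043489}{385641}$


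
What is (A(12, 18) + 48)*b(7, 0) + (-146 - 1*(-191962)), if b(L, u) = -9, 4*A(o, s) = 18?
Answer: 382687/2 ≈ 1.9134e+5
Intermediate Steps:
A(o, s) = 9/2 (A(o, s) = (1/4)*18 = 9/2)
(A(12, 18) + 48)*b(7, 0) + (-146 - 1*(-191962)) = (9/2 + 48)*(-9) + (-146 - 1*(-191962)) = (105/2)*(-9) + (-146 + 191962) = -945/2 + 191816 = 382687/2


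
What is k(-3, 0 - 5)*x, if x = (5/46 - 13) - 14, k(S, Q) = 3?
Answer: -3711/46 ≈ -80.674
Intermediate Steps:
x = -1237/46 (x = (5*(1/46) - 13) - 14 = (5/46 - 13) - 14 = -593/46 - 14 = -1237/46 ≈ -26.891)
k(-3, 0 - 5)*x = 3*(-1237/46) = -3711/46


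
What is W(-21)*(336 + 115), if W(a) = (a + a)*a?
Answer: 397782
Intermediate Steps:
W(a) = 2*a² (W(a) = (2*a)*a = 2*a²)
W(-21)*(336 + 115) = (2*(-21)²)*(336 + 115) = (2*441)*451 = 882*451 = 397782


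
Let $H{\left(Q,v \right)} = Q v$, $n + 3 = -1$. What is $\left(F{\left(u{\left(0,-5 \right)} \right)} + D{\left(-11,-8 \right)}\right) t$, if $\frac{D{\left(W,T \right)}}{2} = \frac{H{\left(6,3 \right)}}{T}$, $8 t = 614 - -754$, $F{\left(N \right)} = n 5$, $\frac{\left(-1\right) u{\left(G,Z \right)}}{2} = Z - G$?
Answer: $- \frac{8379}{2} \approx -4189.5$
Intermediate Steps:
$n = -4$ ($n = -3 - 1 = -4$)
$u{\left(G,Z \right)} = - 2 Z + 2 G$ ($u{\left(G,Z \right)} = - 2 \left(Z - G\right) = - 2 Z + 2 G$)
$F{\left(N \right)} = -20$ ($F{\left(N \right)} = \left(-4\right) 5 = -20$)
$t = 171$ ($t = \frac{614 - -754}{8} = \frac{614 + 754}{8} = \frac{1}{8} \cdot 1368 = 171$)
$D{\left(W,T \right)} = \frac{36}{T}$ ($D{\left(W,T \right)} = 2 \frac{6 \cdot 3}{T} = 2 \frac{18}{T} = \frac{36}{T}$)
$\left(F{\left(u{\left(0,-5 \right)} \right)} + D{\left(-11,-8 \right)}\right) t = \left(-20 + \frac{36}{-8}\right) 171 = \left(-20 + 36 \left(- \frac{1}{8}\right)\right) 171 = \left(-20 - \frac{9}{2}\right) 171 = \left(- \frac{49}{2}\right) 171 = - \frac{8379}{2}$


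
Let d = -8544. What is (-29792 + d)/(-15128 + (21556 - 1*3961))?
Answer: -38336/2467 ≈ -15.540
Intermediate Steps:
(-29792 + d)/(-15128 + (21556 - 1*3961)) = (-29792 - 8544)/(-15128 + (21556 - 1*3961)) = -38336/(-15128 + (21556 - 3961)) = -38336/(-15128 + 17595) = -38336/2467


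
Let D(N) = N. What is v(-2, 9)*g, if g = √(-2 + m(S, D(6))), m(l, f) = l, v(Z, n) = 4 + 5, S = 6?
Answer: 18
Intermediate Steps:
v(Z, n) = 9
g = 2 (g = √(-2 + 6) = √4 = 2)
v(-2, 9)*g = 9*2 = 18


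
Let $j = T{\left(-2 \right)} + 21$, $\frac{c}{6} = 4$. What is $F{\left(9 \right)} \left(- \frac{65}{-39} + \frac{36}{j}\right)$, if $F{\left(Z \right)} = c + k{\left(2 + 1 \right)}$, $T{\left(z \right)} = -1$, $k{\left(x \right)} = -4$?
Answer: $\frac{208}{3} \approx 69.333$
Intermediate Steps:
$c = 24$ ($c = 6 \cdot 4 = 24$)
$j = 20$ ($j = -1 + 21 = 20$)
$F{\left(Z \right)} = 20$ ($F{\left(Z \right)} = 24 - 4 = 20$)
$F{\left(9 \right)} \left(- \frac{65}{-39} + \frac{36}{j}\right) = 20 \left(- \frac{65}{-39} + \frac{36}{20}\right) = 20 \left(\left(-65\right) \left(- \frac{1}{39}\right) + 36 \cdot \frac{1}{20}\right) = 20 \left(\frac{5}{3} + \frac{9}{5}\right) = 20 \cdot \frac{52}{15} = \frac{208}{3}$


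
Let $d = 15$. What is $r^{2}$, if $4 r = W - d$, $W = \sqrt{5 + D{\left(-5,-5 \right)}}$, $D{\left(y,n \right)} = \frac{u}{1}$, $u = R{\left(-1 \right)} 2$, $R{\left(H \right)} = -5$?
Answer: $\frac{\left(15 - i \sqrt{5}\right)^{2}}{16} \approx 13.75 - 4.1926 i$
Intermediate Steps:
$u = -10$ ($u = \left(-5\right) 2 = -10$)
$D{\left(y,n \right)} = -10$ ($D{\left(y,n \right)} = - \frac{10}{1} = \left(-10\right) 1 = -10$)
$W = i \sqrt{5}$ ($W = \sqrt{5 - 10} = \sqrt{-5} = i \sqrt{5} \approx 2.2361 i$)
$r = - \frac{15}{4} + \frac{i \sqrt{5}}{4}$ ($r = \frac{i \sqrt{5} - 15}{4} = \frac{-15 + i \sqrt{5}}{4} = - \frac{15}{4} + \frac{i \sqrt{5}}{4} \approx -3.75 + 0.55902 i$)
$r^{2} = \left(- \frac{15}{4} + \frac{i \sqrt{5}}{4}\right)^{2}$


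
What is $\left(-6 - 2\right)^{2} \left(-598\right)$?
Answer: $-38272$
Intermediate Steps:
$\left(-6 - 2\right)^{2} \left(-598\right) = \left(-8\right)^{2} \left(-598\right) = 64 \left(-598\right) = -38272$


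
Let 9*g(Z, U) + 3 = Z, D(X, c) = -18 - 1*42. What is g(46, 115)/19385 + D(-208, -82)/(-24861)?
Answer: 3845641/1445791455 ≈ 0.0026599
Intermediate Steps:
D(X, c) = -60 (D(X, c) = -18 - 42 = -60)
g(Z, U) = -1/3 + Z/9
g(46, 115)/19385 + D(-208, -82)/(-24861) = (-1/3 + (1/9)*46)/19385 - 60/(-24861) = (-1/3 + 46/9)*(1/19385) - 60*(-1/24861) = (43/9)*(1/19385) + 20/8287 = 43/174465 + 20/8287 = 3845641/1445791455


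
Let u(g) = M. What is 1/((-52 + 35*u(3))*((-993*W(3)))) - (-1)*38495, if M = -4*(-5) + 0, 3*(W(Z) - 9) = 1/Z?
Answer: 225683558639/5862672 ≈ 38495.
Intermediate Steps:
W(Z) = 9 + 1/(3*Z)
M = 20 (M = 20 + 0 = 20)
u(g) = 20
1/((-52 + 35*u(3))*((-993*W(3)))) - (-1)*38495 = 1/((-52 + 35*20)*((-993*(9 + (1/3)/3)))) - (-1)*38495 = 1/((-52 + 700)*((-993*(9 + (1/3)*(1/3))))) - 1*(-38495) = 1/(648*((-993*(9 + 1/9)))) + 38495 = 1/(648*((-993*82/9))) + 38495 = 1/(648*(-27142/3)) + 38495 = (1/648)*(-3/27142) + 38495 = -1/5862672 + 38495 = 225683558639/5862672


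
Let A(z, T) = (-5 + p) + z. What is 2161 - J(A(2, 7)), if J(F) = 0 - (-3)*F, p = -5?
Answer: 2185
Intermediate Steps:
A(z, T) = -10 + z (A(z, T) = (-5 - 5) + z = -10 + z)
J(F) = 3*F (J(F) = 0 + 3*F = 3*F)
2161 - J(A(2, 7)) = 2161 - 3*(-10 + 2) = 2161 - 3*(-8) = 2161 - 1*(-24) = 2161 + 24 = 2185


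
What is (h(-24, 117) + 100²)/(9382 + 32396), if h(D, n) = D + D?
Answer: 4976/20889 ≈ 0.23821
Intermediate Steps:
h(D, n) = 2*D
(h(-24, 117) + 100²)/(9382 + 32396) = (2*(-24) + 100²)/(9382 + 32396) = (-48 + 10000)/41778 = 9952*(1/41778) = 4976/20889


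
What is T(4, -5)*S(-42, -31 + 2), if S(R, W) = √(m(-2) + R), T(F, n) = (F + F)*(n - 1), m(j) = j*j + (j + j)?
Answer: -48*I*√42 ≈ -311.08*I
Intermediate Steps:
m(j) = j² + 2*j
T(F, n) = 2*F*(-1 + n) (T(F, n) = (2*F)*(-1 + n) = 2*F*(-1 + n))
S(R, W) = √R (S(R, W) = √(-2*(2 - 2) + R) = √(-2*0 + R) = √(0 + R) = √R)
T(4, -5)*S(-42, -31 + 2) = (2*4*(-1 - 5))*√(-42) = (2*4*(-6))*(I*√42) = -48*I*√42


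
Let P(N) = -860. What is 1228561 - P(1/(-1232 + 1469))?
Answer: 1229421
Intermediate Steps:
1228561 - P(1/(-1232 + 1469)) = 1228561 - 1*(-860) = 1228561 + 860 = 1229421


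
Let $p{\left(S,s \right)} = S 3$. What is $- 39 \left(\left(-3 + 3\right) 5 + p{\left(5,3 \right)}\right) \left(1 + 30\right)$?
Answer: $-18135$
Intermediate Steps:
$p{\left(S,s \right)} = 3 S$
$- 39 \left(\left(-3 + 3\right) 5 + p{\left(5,3 \right)}\right) \left(1 + 30\right) = - 39 \left(\left(-3 + 3\right) 5 + 3 \cdot 5\right) \left(1 + 30\right) = - 39 \left(0 \cdot 5 + 15\right) 31 = - 39 \left(0 + 15\right) 31 = \left(-39\right) 15 \cdot 31 = \left(-585\right) 31 = -18135$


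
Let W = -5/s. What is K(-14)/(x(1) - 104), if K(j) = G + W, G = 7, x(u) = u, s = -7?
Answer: -54/721 ≈ -0.074896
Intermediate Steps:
W = 5/7 (W = -5/(-7) = -5*(-⅐) = 5/7 ≈ 0.71429)
K(j) = 54/7 (K(j) = 7 + 5/7 = 54/7)
K(-14)/(x(1) - 104) = 54/(7*(1 - 104)) = (54/7)/(-103) = (54/7)*(-1/103) = -54/721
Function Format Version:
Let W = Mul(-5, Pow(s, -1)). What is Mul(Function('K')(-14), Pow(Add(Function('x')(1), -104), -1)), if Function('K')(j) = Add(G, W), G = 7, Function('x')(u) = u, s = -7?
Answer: Rational(-54, 721) ≈ -0.074896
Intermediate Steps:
W = Rational(5, 7) (W = Mul(-5, Pow(-7, -1)) = Mul(-5, Rational(-1, 7)) = Rational(5, 7) ≈ 0.71429)
Function('K')(j) = Rational(54, 7) (Function('K')(j) = Add(7, Rational(5, 7)) = Rational(54, 7))
Mul(Function('K')(-14), Pow(Add(Function('x')(1), -104), -1)) = Mul(Rational(54, 7), Pow(Add(1, -104), -1)) = Mul(Rational(54, 7), Pow(-103, -1)) = Mul(Rational(54, 7), Rational(-1, 103)) = Rational(-54, 721)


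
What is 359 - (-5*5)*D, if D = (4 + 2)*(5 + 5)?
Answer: 1859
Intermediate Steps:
D = 60 (D = 6*10 = 60)
359 - (-5*5)*D = 359 - (-5*5)*60 = 359 - (-25)*60 = 359 - 1*(-1500) = 359 + 1500 = 1859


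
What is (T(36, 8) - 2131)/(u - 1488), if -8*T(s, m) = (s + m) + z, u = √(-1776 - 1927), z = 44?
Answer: 3187296/2217847 + 49266*I*√7/2217847 ≈ 1.4371 + 0.058771*I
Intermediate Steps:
u = 23*I*√7 (u = √(-3703) = 23*I*√7 ≈ 60.852*I)
T(s, m) = -11/2 - m/8 - s/8 (T(s, m) = -((s + m) + 44)/8 = -((m + s) + 44)/8 = -(44 + m + s)/8 = -11/2 - m/8 - s/8)
(T(36, 8) - 2131)/(u - 1488) = ((-11/2 - ⅛*8 - ⅛*36) - 2131)/(23*I*√7 - 1488) = ((-11/2 - 1 - 9/2) - 2131)/(-1488 + 23*I*√7) = (-11 - 2131)/(-1488 + 23*I*√7) = -2142/(-1488 + 23*I*√7)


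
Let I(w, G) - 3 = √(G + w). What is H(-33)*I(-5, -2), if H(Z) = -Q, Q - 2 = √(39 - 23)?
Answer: -18 - 6*I*√7 ≈ -18.0 - 15.875*I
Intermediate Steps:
I(w, G) = 3 + √(G + w)
Q = 6 (Q = 2 + √(39 - 23) = 2 + √16 = 2 + 4 = 6)
H(Z) = -6 (H(Z) = -1*6 = -6)
H(-33)*I(-5, -2) = -6*(3 + √(-2 - 5)) = -6*(3 + √(-7)) = -6*(3 + I*√7) = -18 - 6*I*√7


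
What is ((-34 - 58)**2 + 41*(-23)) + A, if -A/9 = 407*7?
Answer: -18120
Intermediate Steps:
A = -25641 (A = -3663*7 = -9*2849 = -25641)
((-34 - 58)**2 + 41*(-23)) + A = ((-34 - 58)**2 + 41*(-23)) - 25641 = ((-92)**2 - 943) - 25641 = (8464 - 943) - 25641 = 7521 - 25641 = -18120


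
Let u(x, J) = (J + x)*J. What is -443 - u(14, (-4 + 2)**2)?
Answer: -515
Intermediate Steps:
u(x, J) = J*(J + x)
-443 - u(14, (-4 + 2)**2) = -443 - (-4 + 2)**2*((-4 + 2)**2 + 14) = -443 - (-2)**2*((-2)**2 + 14) = -443 - 4*(4 + 14) = -443 - 4*18 = -443 - 1*72 = -443 - 72 = -515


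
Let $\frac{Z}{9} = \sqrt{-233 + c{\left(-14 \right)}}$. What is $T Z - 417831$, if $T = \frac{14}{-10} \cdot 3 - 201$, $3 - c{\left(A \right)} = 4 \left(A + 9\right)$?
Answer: $-417831 - \frac{9234 i \sqrt{210}}{5} \approx -4.1783 \cdot 10^{5} - 26763.0 i$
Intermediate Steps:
$c{\left(A \right)} = -33 - 4 A$ ($c{\left(A \right)} = 3 - 4 \left(A + 9\right) = 3 - 4 \left(9 + A\right) = 3 - \left(36 + 4 A\right) = -33 - 4 A$)
$T = - \frac{1026}{5}$ ($T = 14 \left(- \frac{1}{10}\right) 3 - 201 = \left(- \frac{7}{5}\right) 3 - 201 = - \frac{21}{5} - 201 = - \frac{1026}{5} \approx -205.2$)
$Z = 9 i \sqrt{210}$ ($Z = 9 \sqrt{-233 - -23} = 9 \sqrt{-233 + \left(-33 + 56\right)} = 9 \sqrt{-233 + 23} = 9 \sqrt{-210} = 9 i \sqrt{210} \approx 130.42 i$)
$T Z - 417831 = - \frac{1026 \cdot 9 i \sqrt{210}}{5} - 417831 = - \frac{9234 i \sqrt{210}}{5} - 417831 = -417831 - \frac{9234 i \sqrt{210}}{5}$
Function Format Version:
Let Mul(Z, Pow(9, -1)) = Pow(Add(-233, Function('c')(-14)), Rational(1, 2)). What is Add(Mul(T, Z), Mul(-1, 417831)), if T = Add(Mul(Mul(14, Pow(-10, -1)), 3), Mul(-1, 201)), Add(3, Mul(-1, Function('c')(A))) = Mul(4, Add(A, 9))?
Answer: Add(-417831, Mul(Rational(-9234, 5), I, Pow(210, Rational(1, 2)))) ≈ Add(-4.1783e+5, Mul(-26763., I))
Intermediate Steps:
Function('c')(A) = Add(-33, Mul(-4, A)) (Function('c')(A) = Add(3, Mul(-1, Mul(4, Add(A, 9)))) = Add(3, Mul(-1, Mul(4, Add(9, A)))) = Add(3, Mul(-1, Add(36, Mul(4, A)))) = Add(3, Add(-36, Mul(-4, A))) = Add(-33, Mul(-4, A)))
T = Rational(-1026, 5) (T = Add(Mul(Mul(14, Rational(-1, 10)), 3), -201) = Add(Mul(Rational(-7, 5), 3), -201) = Add(Rational(-21, 5), -201) = Rational(-1026, 5) ≈ -205.20)
Z = Mul(9, I, Pow(210, Rational(1, 2))) (Z = Mul(9, Pow(Add(-233, Add(-33, Mul(-4, -14))), Rational(1, 2))) = Mul(9, Pow(Add(-233, Add(-33, 56)), Rational(1, 2))) = Mul(9, Pow(Add(-233, 23), Rational(1, 2))) = Mul(9, Pow(-210, Rational(1, 2))) = Mul(9, Mul(I, Pow(210, Rational(1, 2)))) = Mul(9, I, Pow(210, Rational(1, 2))) ≈ Mul(130.42, I))
Add(Mul(T, Z), Mul(-1, 417831)) = Add(Mul(Rational(-1026, 5), Mul(9, I, Pow(210, Rational(1, 2)))), Mul(-1, 417831)) = Add(Mul(Rational(-9234, 5), I, Pow(210, Rational(1, 2))), -417831) = Add(-417831, Mul(Rational(-9234, 5), I, Pow(210, Rational(1, 2))))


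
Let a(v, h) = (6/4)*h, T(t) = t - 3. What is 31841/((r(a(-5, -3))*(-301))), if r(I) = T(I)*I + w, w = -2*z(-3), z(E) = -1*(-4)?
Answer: -127364/31003 ≈ -4.1081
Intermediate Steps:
z(E) = 4
w = -8 (w = -2*4 = -8)
T(t) = -3 + t
a(v, h) = 3*h/2 (a(v, h) = (6*(¼))*h = 3*h/2)
r(I) = -8 + I*(-3 + I) (r(I) = (-3 + I)*I - 8 = I*(-3 + I) - 8 = -8 + I*(-3 + I))
31841/((r(a(-5, -3))*(-301))) = 31841/(((-8 + ((3/2)*(-3))*(-3 + (3/2)*(-3)))*(-301))) = 31841/(((-8 - 9*(-3 - 9/2)/2)*(-301))) = 31841/(((-8 - 9/2*(-15/2))*(-301))) = 31841/(((-8 + 135/4)*(-301))) = 31841/(((103/4)*(-301))) = 31841/(-31003/4) = 31841*(-4/31003) = -127364/31003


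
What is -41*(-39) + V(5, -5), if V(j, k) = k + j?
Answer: 1599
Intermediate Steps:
V(j, k) = j + k
-41*(-39) + V(5, -5) = -41*(-39) + (5 - 5) = 1599 + 0 = 1599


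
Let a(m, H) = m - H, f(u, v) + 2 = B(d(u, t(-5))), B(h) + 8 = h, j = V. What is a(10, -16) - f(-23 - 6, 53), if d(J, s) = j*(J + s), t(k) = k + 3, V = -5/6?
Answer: 61/6 ≈ 10.167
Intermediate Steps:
V = -⅚ (V = -5*⅙ = -⅚ ≈ -0.83333)
j = -⅚ ≈ -0.83333
t(k) = 3 + k
d(J, s) = -5*J/6 - 5*s/6 (d(J, s) = -5*(J + s)/6 = -5*J/6 - 5*s/6)
B(h) = -8 + h
f(u, v) = -25/3 - 5*u/6 (f(u, v) = -2 + (-8 + (-5*u/6 - 5*(3 - 5)/6)) = -2 + (-8 + (-5*u/6 - ⅚*(-2))) = -2 + (-8 + (-5*u/6 + 5/3)) = -2 + (-8 + (5/3 - 5*u/6)) = -2 + (-19/3 - 5*u/6) = -25/3 - 5*u/6)
a(10, -16) - f(-23 - 6, 53) = (10 - 1*(-16)) - (-25/3 - 5*(-23 - 6)/6) = (10 + 16) - (-25/3 - ⅚*(-29)) = 26 - (-25/3 + 145/6) = 26 - 1*95/6 = 26 - 95/6 = 61/6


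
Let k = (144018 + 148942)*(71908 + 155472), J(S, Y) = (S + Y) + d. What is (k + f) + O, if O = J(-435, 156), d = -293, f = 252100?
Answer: 66613496328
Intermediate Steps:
J(S, Y) = -293 + S + Y (J(S, Y) = (S + Y) - 293 = -293 + S + Y)
k = 66613244800 (k = 292960*227380 = 66613244800)
O = -572 (O = -293 - 435 + 156 = -572)
(k + f) + O = (66613244800 + 252100) - 572 = 66613496900 - 572 = 66613496328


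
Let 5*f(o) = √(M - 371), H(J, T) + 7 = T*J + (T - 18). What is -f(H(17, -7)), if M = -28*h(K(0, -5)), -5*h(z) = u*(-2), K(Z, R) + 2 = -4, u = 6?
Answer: -I*√10955/25 ≈ -4.1866*I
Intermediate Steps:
K(Z, R) = -6 (K(Z, R) = -2 - 4 = -6)
h(z) = 12/5 (h(z) = -6*(-2)/5 = -⅕*(-12) = 12/5)
M = -336/5 (M = -28*12/5 = -336/5 ≈ -67.200)
H(J, T) = -25 + T + J*T (H(J, T) = -7 + (T*J + (T - 18)) = -7 + (J*T + (-18 + T)) = -7 + (-18 + T + J*T) = -25 + T + J*T)
f(o) = I*√10955/25 (f(o) = √(-336/5 - 371)/5 = √(-2191/5)/5 = (I*√10955/5)/5 = I*√10955/25)
-f(H(17, -7)) = -I*√10955/25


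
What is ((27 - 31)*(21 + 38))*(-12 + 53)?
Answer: -9676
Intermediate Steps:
((27 - 31)*(21 + 38))*(-12 + 53) = -4*59*41 = -236*41 = -9676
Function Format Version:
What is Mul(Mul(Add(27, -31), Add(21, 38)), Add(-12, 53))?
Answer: -9676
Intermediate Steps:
Mul(Mul(Add(27, -31), Add(21, 38)), Add(-12, 53)) = Mul(Mul(-4, 59), 41) = Mul(-236, 41) = -9676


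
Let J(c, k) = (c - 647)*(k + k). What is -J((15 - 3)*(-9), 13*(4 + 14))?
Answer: 353340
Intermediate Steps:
J(c, k) = 2*k*(-647 + c) (J(c, k) = (-647 + c)*(2*k) = 2*k*(-647 + c))
-J((15 - 3)*(-9), 13*(4 + 14)) = -2*13*(4 + 14)*(-647 + (15 - 3)*(-9)) = -2*13*18*(-647 + 12*(-9)) = -2*234*(-647 - 108) = -2*234*(-755) = -1*(-353340) = 353340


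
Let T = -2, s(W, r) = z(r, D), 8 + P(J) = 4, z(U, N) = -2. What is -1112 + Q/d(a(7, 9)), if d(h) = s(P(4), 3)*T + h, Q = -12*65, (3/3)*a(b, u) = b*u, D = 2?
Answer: -75284/67 ≈ -1123.6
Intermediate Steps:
P(J) = -4 (P(J) = -8 + 4 = -4)
s(W, r) = -2
a(b, u) = b*u
Q = -780
d(h) = 4 + h (d(h) = -2*(-2) + h = 4 + h)
-1112 + Q/d(a(7, 9)) = -1112 - 780/(4 + 7*9) = -1112 - 780/(4 + 63) = -1112 - 780/67 = -75284/67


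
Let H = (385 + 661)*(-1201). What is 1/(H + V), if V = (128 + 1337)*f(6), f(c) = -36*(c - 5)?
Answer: -1/1308986 ≈ -7.6395e-7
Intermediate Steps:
f(c) = 180 - 36*c (f(c) = -36*(-5 + c) = 180 - 36*c)
H = -1256246 (H = 1046*(-1201) = -1256246)
V = -52740 (V = (128 + 1337)*(180 - 36*6) = 1465*(180 - 216) = 1465*(-36) = -52740)
1/(H + V) = 1/(-1256246 - 52740) = 1/(-1308986) = -1/1308986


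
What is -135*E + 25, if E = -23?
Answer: 3130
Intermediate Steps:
-135*E + 25 = -135*(-23) + 25 = 3105 + 25 = 3130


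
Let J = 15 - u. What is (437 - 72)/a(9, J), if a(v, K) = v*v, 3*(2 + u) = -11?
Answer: 365/81 ≈ 4.5062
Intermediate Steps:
u = -17/3 (u = -2 + (⅓)*(-11) = -2 - 11/3 = -17/3 ≈ -5.6667)
J = 62/3 (J = 15 - 1*(-17/3) = 15 + 17/3 = 62/3 ≈ 20.667)
a(v, K) = v²
(437 - 72)/a(9, J) = (437 - 72)/(9²) = 365/81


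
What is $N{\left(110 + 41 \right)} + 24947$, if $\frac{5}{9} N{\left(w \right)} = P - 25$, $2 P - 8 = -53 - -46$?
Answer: $\frac{249029}{10} \approx 24903.0$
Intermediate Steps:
$P = \frac{1}{2}$ ($P = 4 + \frac{-53 - -46}{2} = 4 + \frac{-53 + 46}{2} = 4 + \frac{1}{2} \left(-7\right) = 4 - \frac{7}{2} = \frac{1}{2} \approx 0.5$)
$N{\left(w \right)} = - \frac{441}{10}$ ($N{\left(w \right)} = \frac{9 \left(\frac{1}{2} - 25\right)}{5} = \frac{9}{5} \left(- \frac{49}{2}\right) = - \frac{441}{10}$)
$N{\left(110 + 41 \right)} + 24947 = - \frac{441}{10} + 24947 = \frac{249029}{10}$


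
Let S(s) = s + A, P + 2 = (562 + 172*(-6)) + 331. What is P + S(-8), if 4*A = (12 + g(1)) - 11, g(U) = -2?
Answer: -597/4 ≈ -149.25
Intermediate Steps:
A = -1/4 (A = ((12 - 2) - 11)/4 = (10 - 11)/4 = (1/4)*(-1) = -1/4 ≈ -0.25000)
P = -141 (P = -2 + ((562 + 172*(-6)) + 331) = -2 + ((562 - 1032) + 331) = -2 + (-470 + 331) = -2 - 139 = -141)
S(s) = -1/4 + s (S(s) = s - 1/4 = -1/4 + s)
P + S(-8) = -141 + (-1/4 - 8) = -141 - 33/4 = -597/4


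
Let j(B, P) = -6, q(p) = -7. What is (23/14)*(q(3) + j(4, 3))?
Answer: -299/14 ≈ -21.357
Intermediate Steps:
(23/14)*(q(3) + j(4, 3)) = (23/14)*(-7 - 6) = (23*(1/14))*(-13) = (23/14)*(-13) = -299/14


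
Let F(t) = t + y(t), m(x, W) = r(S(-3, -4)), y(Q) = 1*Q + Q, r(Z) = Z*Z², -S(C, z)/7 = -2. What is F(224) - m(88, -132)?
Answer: -2072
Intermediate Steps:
S(C, z) = 14 (S(C, z) = -7*(-2) = 14)
r(Z) = Z³
y(Q) = 2*Q (y(Q) = Q + Q = 2*Q)
m(x, W) = 2744 (m(x, W) = 14³ = 2744)
F(t) = 3*t (F(t) = t + 2*t = 3*t)
F(224) - m(88, -132) = 3*224 - 1*2744 = 672 - 2744 = -2072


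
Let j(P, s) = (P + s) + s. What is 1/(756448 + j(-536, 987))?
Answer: 1/757886 ≈ 1.3195e-6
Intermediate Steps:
j(P, s) = P + 2*s
1/(756448 + j(-536, 987)) = 1/(756448 + (-536 + 2*987)) = 1/(756448 + (-536 + 1974)) = 1/(756448 + 1438) = 1/757886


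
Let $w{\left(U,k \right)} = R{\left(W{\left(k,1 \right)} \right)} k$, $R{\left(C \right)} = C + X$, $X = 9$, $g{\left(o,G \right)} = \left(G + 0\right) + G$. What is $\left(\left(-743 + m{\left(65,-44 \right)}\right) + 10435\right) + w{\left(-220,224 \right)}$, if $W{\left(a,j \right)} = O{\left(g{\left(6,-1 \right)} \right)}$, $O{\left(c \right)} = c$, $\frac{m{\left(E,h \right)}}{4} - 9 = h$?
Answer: $11120$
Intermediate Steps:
$g{\left(o,G \right)} = 2 G$ ($g{\left(o,G \right)} = G + G = 2 G$)
$m{\left(E,h \right)} = 36 + 4 h$
$W{\left(a,j \right)} = -2$ ($W{\left(a,j \right)} = 2 \left(-1\right) = -2$)
$R{\left(C \right)} = 9 + C$ ($R{\left(C \right)} = C + 9 = 9 + C$)
$w{\left(U,k \right)} = 7 k$ ($w{\left(U,k \right)} = \left(9 - 2\right) k = 7 k$)
$\left(\left(-743 + m{\left(65,-44 \right)}\right) + 10435\right) + w{\left(-220,224 \right)} = \left(\left(-743 + \left(36 + 4 \left(-44\right)\right)\right) + 10435\right) + 7 \cdot 224 = \left(\left(-743 + \left(36 - 176\right)\right) + 10435\right) + 1568 = \left(\left(-743 - 140\right) + 10435\right) + 1568 = \left(-883 + 10435\right) + 1568 = 9552 + 1568 = 11120$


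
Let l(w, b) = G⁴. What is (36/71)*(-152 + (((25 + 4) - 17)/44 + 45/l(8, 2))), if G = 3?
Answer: -59864/781 ≈ -76.650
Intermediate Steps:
l(w, b) = 81 (l(w, b) = 3⁴ = 81)
(36/71)*(-152 + (((25 + 4) - 17)/44 + 45/l(8, 2))) = (36/71)*(-152 + (((25 + 4) - 17)/44 + 45/81)) = (36*(1/71))*(-152 + ((29 - 17)*(1/44) + 45*(1/81))) = 36*(-152 + (12*(1/44) + 5/9))/71 = 36*(-152 + (3/11 + 5/9))/71 = 36*(-152 + 82/99)/71 = (36/71)*(-14966/99) = -59864/781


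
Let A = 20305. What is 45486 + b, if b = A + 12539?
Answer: 78330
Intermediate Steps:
b = 32844 (b = 20305 + 12539 = 32844)
45486 + b = 45486 + 32844 = 78330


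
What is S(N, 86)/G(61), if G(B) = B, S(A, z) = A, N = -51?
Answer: -51/61 ≈ -0.83607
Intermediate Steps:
S(N, 86)/G(61) = -51/61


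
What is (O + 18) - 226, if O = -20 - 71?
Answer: -299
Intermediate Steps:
O = -91
(O + 18) - 226 = (-91 + 18) - 226 = -73 - 226 = -299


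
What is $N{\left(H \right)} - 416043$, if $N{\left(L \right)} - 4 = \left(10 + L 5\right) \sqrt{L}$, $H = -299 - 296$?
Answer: $-416039 - 2965 i \sqrt{595} \approx -4.1604 \cdot 10^{5} - 72324.0 i$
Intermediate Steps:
$H = -595$
$N{\left(L \right)} = 4 + \sqrt{L} \left(10 + 5 L\right)$ ($N{\left(L \right)} = 4 + \left(10 + L 5\right) \sqrt{L} = 4 + \left(10 + 5 L\right) \sqrt{L} = 4 + \sqrt{L} \left(10 + 5 L\right)$)
$N{\left(H \right)} - 416043 = \left(4 + 5 \left(-595\right)^{\frac{3}{2}} + 10 \sqrt{-595}\right) - 416043 = \left(4 + 5 \left(- 595 i \sqrt{595}\right) + 10 i \sqrt{595}\right) - 416043 = \left(4 - 2975 i \sqrt{595} + 10 i \sqrt{595}\right) - 416043 = \left(4 - 2965 i \sqrt{595}\right) - 416043 = -416039 - 2965 i \sqrt{595}$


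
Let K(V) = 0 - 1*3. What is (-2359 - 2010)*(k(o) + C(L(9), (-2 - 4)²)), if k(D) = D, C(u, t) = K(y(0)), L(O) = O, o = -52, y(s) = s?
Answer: 240295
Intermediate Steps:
K(V) = -3 (K(V) = 0 - 3 = -3)
C(u, t) = -3
(-2359 - 2010)*(k(o) + C(L(9), (-2 - 4)²)) = (-2359 - 2010)*(-52 - 3) = -4369*(-55) = 240295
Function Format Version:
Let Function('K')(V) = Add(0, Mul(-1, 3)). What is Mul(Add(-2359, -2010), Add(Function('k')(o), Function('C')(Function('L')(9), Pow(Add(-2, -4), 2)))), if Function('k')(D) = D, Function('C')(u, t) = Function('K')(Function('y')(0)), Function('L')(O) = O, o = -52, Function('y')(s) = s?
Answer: 240295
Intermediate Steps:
Function('K')(V) = -3 (Function('K')(V) = Add(0, -3) = -3)
Function('C')(u, t) = -3
Mul(Add(-2359, -2010), Add(Function('k')(o), Function('C')(Function('L')(9), Pow(Add(-2, -4), 2)))) = Mul(Add(-2359, -2010), Add(-52, -3)) = Mul(-4369, -55) = 240295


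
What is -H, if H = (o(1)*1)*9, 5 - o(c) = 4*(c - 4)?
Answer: -153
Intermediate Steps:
o(c) = 21 - 4*c (o(c) = 5 - 4*(c - 4) = 5 - 4*(-4 + c) = 5 - (-16 + 4*c) = 5 + (16 - 4*c) = 21 - 4*c)
H = 153 (H = ((21 - 4*1)*1)*9 = ((21 - 4)*1)*9 = (17*1)*9 = 17*9 = 153)
-H = -1*153 = -153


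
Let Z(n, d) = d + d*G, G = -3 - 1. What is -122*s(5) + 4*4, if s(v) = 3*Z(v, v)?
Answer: 5506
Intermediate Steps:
G = -4
Z(n, d) = -3*d (Z(n, d) = d + d*(-4) = d - 4*d = -3*d)
s(v) = -9*v (s(v) = 3*(-3*v) = -9*v)
-122*s(5) + 4*4 = -(-1098)*5 + 4*4 = -122*(-45) + 16 = 5490 + 16 = 5506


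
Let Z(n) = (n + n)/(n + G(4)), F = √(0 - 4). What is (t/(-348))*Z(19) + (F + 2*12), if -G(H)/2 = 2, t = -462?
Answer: 11903/435 + 2*I ≈ 27.363 + 2.0*I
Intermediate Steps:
G(H) = -4 (G(H) = -2*2 = -4)
F = 2*I (F = √(-4) = 2*I ≈ 2.0*I)
Z(n) = 2*n/(-4 + n) (Z(n) = (n + n)/(n - 4) = (2*n)/(-4 + n) = 2*n/(-4 + n))
(t/(-348))*Z(19) + (F + 2*12) = (-462/(-348))*(2*19/(-4 + 19)) + (2*I + 2*12) = (-462*(-1/348))*(2*19/15) + (2*I + 24) = 77*(2*19*(1/15))/58 + (24 + 2*I) = (77/58)*(38/15) + (24 + 2*I) = 1463/435 + (24 + 2*I) = 11903/435 + 2*I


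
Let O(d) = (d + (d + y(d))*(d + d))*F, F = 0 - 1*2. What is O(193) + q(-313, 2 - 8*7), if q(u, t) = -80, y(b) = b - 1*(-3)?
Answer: -300774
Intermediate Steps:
y(b) = 3 + b (y(b) = b + 3 = 3 + b)
F = -2 (F = 0 - 2 = -2)
O(d) = -2*d - 4*d*(3 + 2*d) (O(d) = (d + (d + (3 + d))*(d + d))*(-2) = (d + (3 + 2*d)*(2*d))*(-2) = (d + 2*d*(3 + 2*d))*(-2) = -2*d - 4*d*(3 + 2*d))
O(193) + q(-313, 2 - 8*7) = -2*193*(7 + 4*193) - 80 = -2*193*(7 + 772) - 80 = -2*193*779 - 80 = -300694 - 80 = -300774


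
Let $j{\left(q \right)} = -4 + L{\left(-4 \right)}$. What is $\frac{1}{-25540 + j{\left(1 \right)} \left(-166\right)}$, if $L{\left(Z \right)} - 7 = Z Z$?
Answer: $- \frac{1}{28694} \approx -3.485 \cdot 10^{-5}$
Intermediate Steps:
$L{\left(Z \right)} = 7 + Z^{2}$ ($L{\left(Z \right)} = 7 + Z Z = 7 + Z^{2}$)
$j{\left(q \right)} = 19$ ($j{\left(q \right)} = -4 + \left(7 + \left(-4\right)^{2}\right) = -4 + \left(7 + 16\right) = -4 + 23 = 19$)
$\frac{1}{-25540 + j{\left(1 \right)} \left(-166\right)} = \frac{1}{-25540 + 19 \left(-166\right)} = \frac{1}{-25540 - 3154} = \frac{1}{-28694} = - \frac{1}{28694}$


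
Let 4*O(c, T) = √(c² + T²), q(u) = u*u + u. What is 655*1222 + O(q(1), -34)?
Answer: 800410 + √290/2 ≈ 8.0042e+5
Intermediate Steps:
q(u) = u + u² (q(u) = u² + u = u + u²)
O(c, T) = √(T² + c²)/4 (O(c, T) = √(c² + T²)/4 = √(T² + c²)/4)
655*1222 + O(q(1), -34) = 655*1222 + √((-34)² + (1*(1 + 1))²)/4 = 800410 + √(1156 + (1*2)²)/4 = 800410 + √(1156 + 2²)/4 = 800410 + √(1156 + 4)/4 = 800410 + √1160/4 = 800410 + (2*√290)/4 = 800410 + √290/2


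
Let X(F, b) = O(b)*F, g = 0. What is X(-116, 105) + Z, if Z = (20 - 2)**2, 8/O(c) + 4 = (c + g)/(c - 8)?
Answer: 181708/283 ≈ 642.08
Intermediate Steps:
O(c) = 8/(-4 + c/(-8 + c)) (O(c) = 8/(-4 + (c + 0)/(c - 8)) = 8/(-4 + c/(-8 + c)))
X(F, b) = 8*F*(-8 + b)/(32 - 3*b) (X(F, b) = (8*(-8 + b)/(32 - 3*b))*F = 8*F*(-8 + b)/(32 - 3*b))
Z = 324 (Z = 18**2 = 324)
X(-116, 105) + Z = 8*(-116)*(-8 + 105)/(32 - 3*105) + 324 = 8*(-116)*97/(32 - 315) + 324 = 8*(-116)*97/(-283) + 324 = 8*(-116)*(-1/283)*97 + 324 = 90016/283 + 324 = 181708/283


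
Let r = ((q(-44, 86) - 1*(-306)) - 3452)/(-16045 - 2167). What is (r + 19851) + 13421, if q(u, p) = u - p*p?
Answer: 302980125/9106 ≈ 33273.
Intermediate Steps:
q(u, p) = u - p²
r = 5293/9106 (r = (((-44 - 1*86²) - 1*(-306)) - 3452)/(-16045 - 2167) = (((-44 - 1*7396) + 306) - 3452)/(-18212) = (((-44 - 7396) + 306) - 3452)*(-1/18212) = ((-7440 + 306) - 3452)*(-1/18212) = (-7134 - 3452)*(-1/18212) = -10586*(-1/18212) = 5293/9106 ≈ 0.58127)
(r + 19851) + 13421 = (5293/9106 + 19851) + 13421 = 180768499/9106 + 13421 = 302980125/9106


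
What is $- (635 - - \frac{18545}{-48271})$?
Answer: $- \frac{30633540}{48271} \approx -634.62$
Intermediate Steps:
$- (635 - - \frac{18545}{-48271}) = - (635 - \left(-18545\right) \left(- \frac{1}{48271}\right)) = - (635 - \frac{18545}{48271}) = \left(-1\right) \frac{30633540}{48271} = - \frac{30633540}{48271}$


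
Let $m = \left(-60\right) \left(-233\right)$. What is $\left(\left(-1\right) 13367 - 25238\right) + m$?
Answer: $-24625$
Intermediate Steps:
$m = 13980$
$\left(\left(-1\right) 13367 - 25238\right) + m = \left(\left(-1\right) 13367 - 25238\right) + 13980 = \left(-13367 - 25238\right) + 13980 = -38605 + 13980 = -24625$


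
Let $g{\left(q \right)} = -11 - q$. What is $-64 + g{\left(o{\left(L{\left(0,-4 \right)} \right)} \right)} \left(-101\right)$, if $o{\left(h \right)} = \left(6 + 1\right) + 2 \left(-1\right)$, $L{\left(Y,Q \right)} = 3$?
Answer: $1552$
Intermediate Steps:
$o{\left(h \right)} = 5$ ($o{\left(h \right)} = 7 - 2 = 5$)
$-64 + g{\left(o{\left(L{\left(0,-4 \right)} \right)} \right)} \left(-101\right) = -64 + \left(-11 - 5\right) \left(-101\right) = -64 - -1616 = -64 + 1616 = 1552$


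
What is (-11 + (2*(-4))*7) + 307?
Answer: 240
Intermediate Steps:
(-11 + (2*(-4))*7) + 307 = (-11 - 8*7) + 307 = (-11 - 56) + 307 = -67 + 307 = 240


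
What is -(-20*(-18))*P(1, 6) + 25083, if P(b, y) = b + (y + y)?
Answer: 20403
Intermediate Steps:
P(b, y) = b + 2*y
-(-20*(-18))*P(1, 6) + 25083 = -(-20*(-18))*(1 + 2*6) + 25083 = -360*(1 + 12) + 25083 = -360*13 + 25083 = -1*4680 + 25083 = -4680 + 25083 = 20403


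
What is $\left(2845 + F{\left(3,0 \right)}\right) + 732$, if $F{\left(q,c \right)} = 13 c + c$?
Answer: $3577$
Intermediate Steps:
$F{\left(q,c \right)} = 14 c$
$\left(2845 + F{\left(3,0 \right)}\right) + 732 = \left(2845 + 14 \cdot 0\right) + 732 = \left(2845 + 0\right) + 732 = 2845 + 732 = 3577$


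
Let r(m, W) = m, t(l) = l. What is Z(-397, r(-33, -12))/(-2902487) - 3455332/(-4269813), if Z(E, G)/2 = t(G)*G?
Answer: 10019756557970/12393076724931 ≈ 0.80850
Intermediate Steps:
Z(E, G) = 2*G² (Z(E, G) = 2*(G*G) = 2*G²)
Z(-397, r(-33, -12))/(-2902487) - 3455332/(-4269813) = (2*(-33)²)/(-2902487) - 3455332/(-4269813) = (2*1089)*(-1/2902487) - 3455332*(-1/4269813) = 2178*(-1/2902487) + 3455332/4269813 = -2178/2902487 + 3455332/4269813 = 10019756557970/12393076724931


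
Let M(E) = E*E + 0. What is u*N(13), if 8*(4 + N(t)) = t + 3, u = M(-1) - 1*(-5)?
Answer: -12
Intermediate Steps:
M(E) = E² (M(E) = E² + 0 = E²)
u = 6 (u = (-1)² - 1*(-5) = 1 + 5 = 6)
N(t) = -29/8 + t/8 (N(t) = -4 + (t + 3)/8 = -4 + (3 + t)/8 = -4 + (3/8 + t/8) = -29/8 + t/8)
u*N(13) = 6*(-29/8 + (⅛)*13) = 6*(-29/8 + 13/8) = 6*(-2) = -12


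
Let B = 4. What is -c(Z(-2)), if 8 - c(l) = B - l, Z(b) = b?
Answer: -2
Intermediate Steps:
c(l) = 4 + l (c(l) = 8 - (4 - l) = 8 + (-4 + l) = 4 + l)
-c(Z(-2)) = -(4 - 2) = -1*2 = -2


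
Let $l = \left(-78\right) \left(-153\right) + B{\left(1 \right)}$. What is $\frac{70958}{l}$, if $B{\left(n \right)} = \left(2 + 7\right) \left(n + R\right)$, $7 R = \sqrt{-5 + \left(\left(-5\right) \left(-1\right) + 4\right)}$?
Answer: $\frac{496706}{83619} \approx 5.9401$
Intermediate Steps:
$R = \frac{2}{7}$ ($R = \frac{\sqrt{-5 + \left(\left(-5\right) \left(-1\right) + 4\right)}}{7} = \frac{\sqrt{-5 + \left(5 + 4\right)}}{7} = \frac{\sqrt{-5 + 9}}{7} = \frac{\sqrt{4}}{7} = \frac{1}{7} \cdot 2 = \frac{2}{7} \approx 0.28571$)
$B{\left(n \right)} = \frac{18}{7} + 9 n$ ($B{\left(n \right)} = \left(2 + 7\right) \left(n + \frac{2}{7}\right) = 9 \left(\frac{2}{7} + n\right) = \frac{18}{7} + 9 n$)
$l = \frac{83619}{7}$ ($l = \left(-78\right) \left(-153\right) + \left(\frac{18}{7} + 9 \cdot 1\right) = 11934 + \left(\frac{18}{7} + 9\right) = 11934 + \frac{81}{7} = \frac{83619}{7} \approx 11946.0$)
$\frac{70958}{l} = \frac{70958}{\frac{83619}{7}} = 70958 \cdot \frac{7}{83619} = \frac{496706}{83619}$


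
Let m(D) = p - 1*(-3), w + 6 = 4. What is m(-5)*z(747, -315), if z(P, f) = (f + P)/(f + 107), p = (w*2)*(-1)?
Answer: -189/13 ≈ -14.538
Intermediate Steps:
w = -2 (w = -6 + 4 = -2)
p = 4 (p = -2*2*(-1) = -4*(-1) = 4)
z(P, f) = (P + f)/(107 + f)
m(D) = 7 (m(D) = 4 - 1*(-3) = 4 + 3 = 7)
m(-5)*z(747, -315) = 7*((747 - 315)/(107 - 315)) = 7*(432/(-208)) = 7*(-1/208*432) = 7*(-27/13) = -189/13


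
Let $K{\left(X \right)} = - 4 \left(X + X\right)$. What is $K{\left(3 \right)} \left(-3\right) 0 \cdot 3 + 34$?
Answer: $34$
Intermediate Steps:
$K{\left(X \right)} = - 8 X$ ($K{\left(X \right)} = - 4 \cdot 2 X = - 8 X$)
$K{\left(3 \right)} \left(-3\right) 0 \cdot 3 + 34 = \left(-8\right) 3 \left(-3\right) 0 \cdot 3 + 34 = - 24 \cdot 0 \cdot 3 + 34 = \left(-24\right) 0 + 34 = 0 + 34 = 34$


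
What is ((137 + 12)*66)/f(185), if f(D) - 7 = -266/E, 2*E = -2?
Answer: 3278/91 ≈ 36.022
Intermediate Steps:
E = -1 (E = (1/2)*(-2) = -1)
f(D) = 273 (f(D) = 7 - 266/(-1) = 7 - 266*(-1) = 7 + 266 = 273)
((137 + 12)*66)/f(185) = ((137 + 12)*66)/273 = (149*66)*(1/273) = 9834*(1/273) = 3278/91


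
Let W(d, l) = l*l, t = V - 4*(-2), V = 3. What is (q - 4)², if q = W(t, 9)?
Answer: 5929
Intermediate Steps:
t = 11 (t = 3 - 4*(-2) = 3 + 8 = 11)
W(d, l) = l²
q = 81 (q = 9² = 81)
(q - 4)² = (81 - 4)² = 77² = 5929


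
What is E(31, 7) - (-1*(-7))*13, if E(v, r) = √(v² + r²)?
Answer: -91 + √1010 ≈ -59.219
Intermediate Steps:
E(v, r) = √(r² + v²)
E(31, 7) - (-1*(-7))*13 = √(7² + 31²) - (-1*(-7))*13 = √(49 + 961) - 7*13 = √1010 - 1*91 = √1010 - 91 = -91 + √1010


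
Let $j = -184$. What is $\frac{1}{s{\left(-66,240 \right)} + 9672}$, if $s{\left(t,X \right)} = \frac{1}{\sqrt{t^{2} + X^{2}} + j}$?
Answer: $\frac{271783384}{2628690669695} - \frac{6 \sqrt{1721}}{2628690669695} \approx 0.00010339$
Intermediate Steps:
$s{\left(t,X \right)} = \frac{1}{-184 + \sqrt{X^{2} + t^{2}}}$ ($s{\left(t,X \right)} = \frac{1}{\sqrt{t^{2} + X^{2}} - 184} = \frac{1}{\sqrt{X^{2} + t^{2}} - 184} = \frac{1}{-184 + \sqrt{X^{2} + t^{2}}}$)
$\frac{1}{s{\left(-66,240 \right)} + 9672} = \frac{1}{\frac{1}{-184 + \sqrt{240^{2} + \left(-66\right)^{2}}} + 9672} = \frac{1}{\frac{1}{-184 + \sqrt{57600 + 4356}} + 9672} = \frac{1}{\frac{1}{-184 + \sqrt{61956}} + 9672} = \frac{1}{\frac{1}{-184 + 6 \sqrt{1721}} + 9672} = \frac{1}{9672 + \frac{1}{-184 + 6 \sqrt{1721}}}$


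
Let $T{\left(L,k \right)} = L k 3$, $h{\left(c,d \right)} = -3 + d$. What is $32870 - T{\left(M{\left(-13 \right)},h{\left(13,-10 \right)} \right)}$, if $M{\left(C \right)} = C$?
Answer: $32363$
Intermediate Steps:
$T{\left(L,k \right)} = 3 L k$
$32870 - T{\left(M{\left(-13 \right)},h{\left(13,-10 \right)} \right)} = 32870 - 3 \left(-13\right) \left(-3 - 10\right) = 32870 - 3 \left(-13\right) \left(-13\right) = 32870 - 507 = 32363$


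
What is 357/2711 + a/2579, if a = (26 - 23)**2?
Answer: 945102/6991669 ≈ 0.13518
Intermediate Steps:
a = 9 (a = 3**2 = 9)
357/2711 + a/2579 = 357/2711 + 9/2579 = 945102/6991669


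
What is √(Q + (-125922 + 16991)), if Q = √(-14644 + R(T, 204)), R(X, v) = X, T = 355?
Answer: √(-108931 + I*√14289) ≈ 0.181 + 330.05*I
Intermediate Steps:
Q = I*√14289 (Q = √(-14644 + 355) = √(-14289) = I*√14289 ≈ 119.54*I)
√(Q + (-125922 + 16991)) = √(I*√14289 + (-125922 + 16991)) = √(I*√14289 - 108931) = √(-108931 + I*√14289)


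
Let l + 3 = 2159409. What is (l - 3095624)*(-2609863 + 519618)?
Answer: 1956924993410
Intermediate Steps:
l = 2159406 (l = -3 + 2159409 = 2159406)
(l - 3095624)*(-2609863 + 519618) = (2159406 - 3095624)*(-2609863 + 519618) = -936218*(-2090245) = 1956924993410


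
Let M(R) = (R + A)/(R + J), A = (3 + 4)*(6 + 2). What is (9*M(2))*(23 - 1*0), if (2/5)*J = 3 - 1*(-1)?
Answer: 2001/2 ≈ 1000.5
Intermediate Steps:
A = 56 (A = 7*8 = 56)
J = 10 (J = 5*(3 - 1*(-1))/2 = 5*(3 + 1)/2 = (5/2)*4 = 10)
M(R) = (56 + R)/(10 + R) (M(R) = (R + 56)/(R + 10) = (56 + R)/(10 + R))
(9*M(2))*(23 - 1*0) = (9*((56 + 2)/(10 + 2)))*(23 - 1*0) = (9*(58/12))*(23 + 0) = (9*((1/12)*58))*23 = (9*(29/6))*23 = (87/2)*23 = 2001/2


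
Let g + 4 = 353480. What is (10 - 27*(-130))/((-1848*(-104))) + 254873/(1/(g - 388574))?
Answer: -2442130387237/273 ≈ -8.9455e+9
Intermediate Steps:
g = 353476 (g = -4 + 353480 = 353476)
(10 - 27*(-130))/((-1848*(-104))) + 254873/(1/(g - 388574)) = (10 - 27*(-130))/((-1848*(-104))) + 254873/(1/(353476 - 388574)) = (10 + 3510)/192192 + 254873/(1/(-35098)) = 3520*(1/192192) + 254873/(-1/35098) = 5/273 + 254873*(-35098) = 5/273 - 8945532554 = -2442130387237/273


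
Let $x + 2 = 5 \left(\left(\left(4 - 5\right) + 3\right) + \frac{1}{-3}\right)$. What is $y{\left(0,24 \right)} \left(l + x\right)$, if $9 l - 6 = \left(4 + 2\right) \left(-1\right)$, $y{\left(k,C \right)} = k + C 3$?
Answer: $456$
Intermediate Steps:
$y{\left(k,C \right)} = k + 3 C$
$l = 0$ ($l = \frac{2}{3} + \frac{\left(4 + 2\right) \left(-1\right)}{9} = \frac{2}{3} + \frac{6 \left(-1\right)}{9} = \frac{2}{3} + \frac{1}{9} \left(-6\right) = \frac{2}{3} - \frac{2}{3} = 0$)
$x = \frac{19}{3}$ ($x = -2 + 5 \left(\left(\left(4 - 5\right) + 3\right) + \frac{1}{-3}\right) = -2 + 5 \left(\left(-1 + 3\right) - \frac{1}{3}\right) = -2 + 5 \left(2 - \frac{1}{3}\right) = -2 + 5 \cdot \frac{5}{3} = -2 + \frac{25}{3} = \frac{19}{3} \approx 6.3333$)
$y{\left(0,24 \right)} \left(l + x\right) = \left(0 + 3 \cdot 24\right) \left(0 + \frac{19}{3}\right) = \left(0 + 72\right) \frac{19}{3} = 72 \cdot \frac{19}{3} = 456$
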